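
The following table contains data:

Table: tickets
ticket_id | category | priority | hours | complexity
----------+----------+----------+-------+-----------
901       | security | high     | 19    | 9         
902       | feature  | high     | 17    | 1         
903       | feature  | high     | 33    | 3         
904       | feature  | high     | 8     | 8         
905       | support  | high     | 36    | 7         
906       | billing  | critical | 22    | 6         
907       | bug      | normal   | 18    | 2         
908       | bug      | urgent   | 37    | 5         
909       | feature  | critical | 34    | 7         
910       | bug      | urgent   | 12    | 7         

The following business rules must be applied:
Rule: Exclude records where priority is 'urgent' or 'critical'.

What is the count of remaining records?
6

Step 1: Count records to exclude
  - 2 (urgent) + 2 (critical) = 4 records
Step 2: Total records: 10
Step 3: Remaining = 10 - 4 = 6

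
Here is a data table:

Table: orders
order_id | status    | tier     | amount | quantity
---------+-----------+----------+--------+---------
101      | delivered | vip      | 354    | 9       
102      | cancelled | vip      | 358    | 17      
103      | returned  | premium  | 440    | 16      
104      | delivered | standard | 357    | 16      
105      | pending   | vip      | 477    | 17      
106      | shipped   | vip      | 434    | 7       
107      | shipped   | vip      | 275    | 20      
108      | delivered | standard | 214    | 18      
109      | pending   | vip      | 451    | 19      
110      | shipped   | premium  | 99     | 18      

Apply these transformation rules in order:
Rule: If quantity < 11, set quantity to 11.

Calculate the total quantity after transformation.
163

Step 1: 2 records have quantity < 11
Step 2: These records originally summed to 16
Step 3: After setting to minimum: 2 × 11 = 22
Step 4: Unaffected records sum: 141
Step 5: Final sum = 22 + 141 = 163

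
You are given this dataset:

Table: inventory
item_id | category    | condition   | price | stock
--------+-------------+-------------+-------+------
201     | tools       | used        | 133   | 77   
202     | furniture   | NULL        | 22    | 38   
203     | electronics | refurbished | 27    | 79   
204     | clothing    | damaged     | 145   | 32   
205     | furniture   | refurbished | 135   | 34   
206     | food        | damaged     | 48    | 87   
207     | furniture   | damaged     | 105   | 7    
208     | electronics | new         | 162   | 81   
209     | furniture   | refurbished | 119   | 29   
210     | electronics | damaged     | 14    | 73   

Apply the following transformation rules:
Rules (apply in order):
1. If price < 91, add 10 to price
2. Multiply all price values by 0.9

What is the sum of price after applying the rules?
855.0

Step 1: Apply Rule 1 - Add 10 to records with price < 91
  - 4 records affected: 111 + (4 × 10) = 151
  - Unaffected records: 799
  - Sum after Rule 1: 950
Step 2: Apply Rule 2 - Multiply all by 0.9
  - 950 × 0.9 = 855.0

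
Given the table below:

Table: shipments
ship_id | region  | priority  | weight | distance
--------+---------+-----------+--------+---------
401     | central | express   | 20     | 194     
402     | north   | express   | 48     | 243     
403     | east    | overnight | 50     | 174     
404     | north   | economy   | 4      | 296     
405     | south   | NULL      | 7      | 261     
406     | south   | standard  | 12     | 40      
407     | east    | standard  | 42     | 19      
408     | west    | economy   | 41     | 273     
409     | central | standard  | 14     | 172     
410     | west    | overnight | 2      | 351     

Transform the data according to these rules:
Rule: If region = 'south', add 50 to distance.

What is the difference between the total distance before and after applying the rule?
100

Step 1: Original sum of distance = 2023
Step 2: 2 records have region = 'south'
Step 3: Each affected record changes by 50
Step 4: Total change = 2 × 50 = 100
Step 5: New sum = 2023 + 100 = 2123
Step 6: Difference = |2123 - 2023| = 100
        (Sum increased by 100)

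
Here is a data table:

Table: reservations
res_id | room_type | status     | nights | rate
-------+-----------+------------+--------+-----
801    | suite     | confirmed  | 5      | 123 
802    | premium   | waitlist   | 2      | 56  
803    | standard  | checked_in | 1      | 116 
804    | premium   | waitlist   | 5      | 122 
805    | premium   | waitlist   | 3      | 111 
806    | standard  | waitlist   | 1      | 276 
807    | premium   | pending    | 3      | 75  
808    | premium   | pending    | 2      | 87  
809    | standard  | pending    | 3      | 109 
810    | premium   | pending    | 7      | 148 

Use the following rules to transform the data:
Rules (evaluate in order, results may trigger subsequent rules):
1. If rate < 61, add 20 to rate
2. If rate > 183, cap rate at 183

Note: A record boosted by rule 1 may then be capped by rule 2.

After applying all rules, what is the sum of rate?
1150

Step 1: Apply rule 1 to records with rate < 61
  - 1 records get bonus of 20
  - Of these, 0 records then exceed 183 and get capped
Step 2: Apply rule 2 to records with rate > 183
  - 1 records (original) are capped
Step 3: Calculate final sum = 1150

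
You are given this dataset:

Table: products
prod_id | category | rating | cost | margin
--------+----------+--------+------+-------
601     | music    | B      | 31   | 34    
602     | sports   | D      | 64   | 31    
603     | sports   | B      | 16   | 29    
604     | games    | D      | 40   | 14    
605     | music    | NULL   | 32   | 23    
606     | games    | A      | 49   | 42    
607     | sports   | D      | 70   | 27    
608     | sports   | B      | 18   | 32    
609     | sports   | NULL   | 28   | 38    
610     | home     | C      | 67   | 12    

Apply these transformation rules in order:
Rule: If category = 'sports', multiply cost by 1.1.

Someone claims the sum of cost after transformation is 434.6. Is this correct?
Yes, the result is correct.

Step 1: Calculate the correct sum after transformation
Step 2: Apply multiplier 1.1 to records where category = 'sports'
Step 3: Correct result = 434.6
Step 4: Claimed result = 434.6
Step 5: 434.6 = 434.6 ✓
Conclusion: The claimed result is correct.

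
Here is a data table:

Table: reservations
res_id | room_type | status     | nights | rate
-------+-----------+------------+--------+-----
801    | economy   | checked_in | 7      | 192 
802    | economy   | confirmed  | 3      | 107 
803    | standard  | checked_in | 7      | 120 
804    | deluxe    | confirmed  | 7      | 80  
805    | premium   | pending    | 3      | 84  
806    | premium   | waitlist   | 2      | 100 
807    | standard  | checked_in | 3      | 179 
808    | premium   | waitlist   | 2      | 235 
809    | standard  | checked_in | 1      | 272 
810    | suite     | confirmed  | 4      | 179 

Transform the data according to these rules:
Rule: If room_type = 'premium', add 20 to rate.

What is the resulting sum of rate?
1608

Step 1: Count records where room_type = 'premium': 3
Step 2: Total bonus added: 3 × 20 = 60
Step 3: Original sum of rate: 1548
Step 4: Final sum = 1548 + 60 = 1608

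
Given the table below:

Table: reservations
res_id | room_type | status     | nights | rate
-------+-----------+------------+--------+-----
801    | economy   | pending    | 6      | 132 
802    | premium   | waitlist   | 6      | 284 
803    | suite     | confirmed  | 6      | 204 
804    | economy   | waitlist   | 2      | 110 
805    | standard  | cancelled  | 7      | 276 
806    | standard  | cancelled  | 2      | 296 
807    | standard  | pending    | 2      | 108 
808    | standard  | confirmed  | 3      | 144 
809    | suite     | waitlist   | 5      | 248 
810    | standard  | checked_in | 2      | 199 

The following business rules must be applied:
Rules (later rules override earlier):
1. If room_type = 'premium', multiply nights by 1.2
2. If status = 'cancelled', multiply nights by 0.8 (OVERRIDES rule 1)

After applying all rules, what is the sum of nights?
40.4

Step 1: Rule 2 takes priority for records with status = 'cancelled'
  - 2 records: 9 × 0.8 = 7.2
Step 2: Rule 1 applies to remaining records with room_type = 'premium'
  - 1 records: 6 × 1.2 = 7.2
Step 3: Other records unchanged: 26
Step 4: Final sum = 7.2 + 7.2 + 26 = 40.4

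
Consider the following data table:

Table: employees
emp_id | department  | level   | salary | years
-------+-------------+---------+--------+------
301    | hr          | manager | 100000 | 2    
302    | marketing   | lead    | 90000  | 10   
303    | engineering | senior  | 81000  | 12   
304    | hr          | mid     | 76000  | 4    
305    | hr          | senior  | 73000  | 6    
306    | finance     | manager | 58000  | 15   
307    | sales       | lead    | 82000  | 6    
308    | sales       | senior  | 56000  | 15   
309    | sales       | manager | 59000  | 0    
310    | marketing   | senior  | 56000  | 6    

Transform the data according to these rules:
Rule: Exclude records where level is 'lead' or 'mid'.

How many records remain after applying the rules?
7

Step 1: Count records to exclude
  - 2 (lead) + 1 (mid) = 3 records
Step 2: Total records: 10
Step 3: Remaining = 10 - 3 = 7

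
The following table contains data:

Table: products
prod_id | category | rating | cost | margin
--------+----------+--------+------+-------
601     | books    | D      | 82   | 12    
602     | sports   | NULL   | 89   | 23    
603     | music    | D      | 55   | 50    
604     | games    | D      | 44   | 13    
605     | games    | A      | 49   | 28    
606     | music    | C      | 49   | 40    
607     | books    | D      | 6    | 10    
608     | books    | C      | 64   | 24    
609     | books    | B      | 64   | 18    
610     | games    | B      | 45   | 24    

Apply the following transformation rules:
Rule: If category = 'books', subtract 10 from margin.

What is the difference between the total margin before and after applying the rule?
40

Step 1: Original sum of margin = 242
Step 2: 4 records have category = 'books'
Step 3: Each affected record changes by -10
Step 4: Total change = 4 × -10 = -40
Step 5: New sum = 242 + -40 = 202
Step 6: Difference = |202 - 242| = 40
        (Sum decreased by 40)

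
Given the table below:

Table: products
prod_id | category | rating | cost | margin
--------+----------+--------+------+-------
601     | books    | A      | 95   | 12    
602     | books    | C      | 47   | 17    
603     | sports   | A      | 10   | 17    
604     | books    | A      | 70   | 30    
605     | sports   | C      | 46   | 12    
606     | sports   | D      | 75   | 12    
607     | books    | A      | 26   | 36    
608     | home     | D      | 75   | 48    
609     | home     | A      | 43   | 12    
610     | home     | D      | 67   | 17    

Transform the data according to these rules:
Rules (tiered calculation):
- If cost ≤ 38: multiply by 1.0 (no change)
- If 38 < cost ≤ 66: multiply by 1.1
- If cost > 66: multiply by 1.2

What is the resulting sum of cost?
644.0

Step 1: Tier 1 (cost ≤ 38): 2 records, sum = 36 × 1.0 = 36.0
Step 2: Tier 2 (38 < cost ≤ 66): 3 records, sum = 136 × 1.1 = 149.6
Step 3: Tier 3 (cost > 66): 5 records, sum = 382 × 1.2 = 458.4
Step 4: Final sum = 36.0 + 149.6 + 458.4 = 644.0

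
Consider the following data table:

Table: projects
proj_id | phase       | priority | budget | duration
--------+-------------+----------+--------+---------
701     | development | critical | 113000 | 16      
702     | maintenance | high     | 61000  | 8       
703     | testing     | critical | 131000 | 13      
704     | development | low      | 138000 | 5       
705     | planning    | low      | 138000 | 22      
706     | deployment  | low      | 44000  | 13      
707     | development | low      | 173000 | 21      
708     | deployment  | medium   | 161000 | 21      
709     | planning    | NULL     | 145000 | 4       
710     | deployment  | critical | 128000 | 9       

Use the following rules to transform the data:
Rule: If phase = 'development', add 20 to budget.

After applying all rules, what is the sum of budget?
1232060

Step 1: Count records where phase = 'development': 3
Step 2: Total bonus added: 3 × 20 = 60
Step 3: Original sum of budget: 1232000
Step 4: Final sum = 1232000 + 60 = 1232060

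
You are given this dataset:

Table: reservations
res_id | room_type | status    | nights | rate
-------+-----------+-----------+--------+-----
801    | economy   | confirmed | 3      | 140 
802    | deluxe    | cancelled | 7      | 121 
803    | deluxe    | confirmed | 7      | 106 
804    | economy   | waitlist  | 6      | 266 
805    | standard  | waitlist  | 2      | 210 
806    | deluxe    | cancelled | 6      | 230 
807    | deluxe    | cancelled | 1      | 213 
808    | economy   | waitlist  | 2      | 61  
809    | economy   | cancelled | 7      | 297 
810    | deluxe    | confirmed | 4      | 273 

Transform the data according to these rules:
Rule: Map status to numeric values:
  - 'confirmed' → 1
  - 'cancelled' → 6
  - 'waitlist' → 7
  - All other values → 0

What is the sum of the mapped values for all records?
48

Step 1: Apply mapping to each record
Step 2: Count by status:
  'confirmed': 3 records × 1 = 3
  'cancelled': 4 records × 6 = 24
  'waitlist': 3 records × 7 = 21
Step 3: Sum all mapped values = 48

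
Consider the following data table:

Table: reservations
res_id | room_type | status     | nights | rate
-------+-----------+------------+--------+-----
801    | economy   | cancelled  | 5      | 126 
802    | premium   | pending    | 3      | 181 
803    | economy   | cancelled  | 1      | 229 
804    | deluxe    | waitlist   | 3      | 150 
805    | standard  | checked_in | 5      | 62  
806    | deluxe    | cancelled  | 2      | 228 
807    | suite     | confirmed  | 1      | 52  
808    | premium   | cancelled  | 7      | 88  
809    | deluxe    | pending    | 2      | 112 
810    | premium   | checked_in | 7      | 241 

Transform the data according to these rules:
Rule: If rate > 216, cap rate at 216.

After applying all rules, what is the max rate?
216

Step 1: Original maximum rate = 241
Step 2: Apply cap at 216
Step 3: 3 records had rate > 216 and were capped
Step 4: Maximum after transformation = 216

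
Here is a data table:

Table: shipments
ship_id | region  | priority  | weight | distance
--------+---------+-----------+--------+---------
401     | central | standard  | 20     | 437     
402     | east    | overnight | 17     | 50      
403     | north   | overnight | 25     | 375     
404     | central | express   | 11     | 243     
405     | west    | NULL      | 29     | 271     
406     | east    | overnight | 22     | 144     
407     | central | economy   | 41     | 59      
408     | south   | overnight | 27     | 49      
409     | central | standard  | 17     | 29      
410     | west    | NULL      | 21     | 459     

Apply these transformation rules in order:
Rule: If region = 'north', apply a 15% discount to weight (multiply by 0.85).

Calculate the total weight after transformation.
226.25

Step 1: Records with region = 'north' have total weight = 25
Step 2: Apply multiplier: 25 × 0.85 = 21.25
Step 3: Other records total: 205
Step 4: Final sum = 21.25 + 205 = 226.25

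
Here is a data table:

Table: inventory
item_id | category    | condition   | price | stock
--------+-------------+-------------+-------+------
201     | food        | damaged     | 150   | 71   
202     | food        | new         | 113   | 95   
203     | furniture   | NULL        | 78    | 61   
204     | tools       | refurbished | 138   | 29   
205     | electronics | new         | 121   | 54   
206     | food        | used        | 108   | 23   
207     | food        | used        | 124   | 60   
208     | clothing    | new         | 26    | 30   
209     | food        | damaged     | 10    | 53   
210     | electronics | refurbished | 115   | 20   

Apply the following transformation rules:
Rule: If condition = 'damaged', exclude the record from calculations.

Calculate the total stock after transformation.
372

Step 1: Identify records where condition = 'damaged'
Step 2: The excluded records sum to 124
Step 3: Original total stock = 496
Step 4: Remaining total = 496 - 124 = 372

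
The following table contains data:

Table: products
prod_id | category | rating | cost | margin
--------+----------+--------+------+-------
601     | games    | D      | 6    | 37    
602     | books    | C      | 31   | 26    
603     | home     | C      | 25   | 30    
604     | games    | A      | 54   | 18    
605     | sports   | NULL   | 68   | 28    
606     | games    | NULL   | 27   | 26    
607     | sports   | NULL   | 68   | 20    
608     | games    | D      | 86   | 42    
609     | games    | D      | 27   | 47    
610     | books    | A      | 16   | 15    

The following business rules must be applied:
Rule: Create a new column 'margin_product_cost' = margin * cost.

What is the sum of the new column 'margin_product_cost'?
11837

Step 1: For each record, compute margin * cost
Example calculations:
  37 * 6 = 222
  26 * 31 = 806
  30 * 25 = 750
  ...
Step 2: Sum all derived values
Step 3: Total = 11837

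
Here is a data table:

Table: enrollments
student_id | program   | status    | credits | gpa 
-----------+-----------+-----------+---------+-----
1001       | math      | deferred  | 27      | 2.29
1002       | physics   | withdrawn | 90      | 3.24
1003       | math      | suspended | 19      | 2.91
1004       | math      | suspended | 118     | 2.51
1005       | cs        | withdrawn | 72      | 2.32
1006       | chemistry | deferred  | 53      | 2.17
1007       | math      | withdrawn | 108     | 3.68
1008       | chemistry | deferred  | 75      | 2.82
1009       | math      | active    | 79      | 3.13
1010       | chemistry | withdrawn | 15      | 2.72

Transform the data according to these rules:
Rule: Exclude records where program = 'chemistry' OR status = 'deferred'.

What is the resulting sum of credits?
486

Step 1: Find records where program = 'chemistry' OR status = 'deferred'
Step 2: 4 records match, summing to 170
Step 3: Original sum: 656
Step 4: Remaining sum = 656 - 170 = 486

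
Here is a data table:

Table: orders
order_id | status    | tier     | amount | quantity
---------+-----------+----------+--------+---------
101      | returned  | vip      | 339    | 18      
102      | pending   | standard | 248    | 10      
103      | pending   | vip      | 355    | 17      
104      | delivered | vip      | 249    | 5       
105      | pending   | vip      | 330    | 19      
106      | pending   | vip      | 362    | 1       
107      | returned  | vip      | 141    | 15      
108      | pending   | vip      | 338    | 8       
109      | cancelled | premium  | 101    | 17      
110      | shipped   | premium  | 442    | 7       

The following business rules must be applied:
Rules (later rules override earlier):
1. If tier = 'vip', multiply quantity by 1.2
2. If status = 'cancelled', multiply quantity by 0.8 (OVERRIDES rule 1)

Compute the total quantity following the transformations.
130.2

Step 1: Rule 2 takes priority for records with status = 'cancelled'
  - 1 records: 17 × 0.8 = 13.6
Step 2: Rule 1 applies to remaining records with tier = 'vip'
  - 7 records: 83 × 1.2 = 99.6
Step 3: Other records unchanged: 17
Step 4: Final sum = 13.6 + 99.6 + 17 = 130.2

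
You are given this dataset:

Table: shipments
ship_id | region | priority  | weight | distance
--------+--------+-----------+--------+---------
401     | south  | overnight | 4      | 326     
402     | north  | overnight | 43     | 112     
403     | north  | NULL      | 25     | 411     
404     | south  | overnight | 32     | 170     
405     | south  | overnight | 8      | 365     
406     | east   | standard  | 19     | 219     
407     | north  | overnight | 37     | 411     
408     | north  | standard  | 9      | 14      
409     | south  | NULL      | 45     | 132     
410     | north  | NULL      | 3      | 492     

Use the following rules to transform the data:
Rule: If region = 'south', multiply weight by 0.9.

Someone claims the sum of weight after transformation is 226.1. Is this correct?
No, the correct result is 216.1.

Step 1: Calculate the correct sum after transformation
Step 2: Apply multiplier 0.9 to records where region = 'south'
Step 3: Correct result = 216.1
Step 4: Claimed result = 226.1
Step 5: 216.1 ≠ 226.1
Conclusion: The claimed result is incorrect. The correct answer is 216.1.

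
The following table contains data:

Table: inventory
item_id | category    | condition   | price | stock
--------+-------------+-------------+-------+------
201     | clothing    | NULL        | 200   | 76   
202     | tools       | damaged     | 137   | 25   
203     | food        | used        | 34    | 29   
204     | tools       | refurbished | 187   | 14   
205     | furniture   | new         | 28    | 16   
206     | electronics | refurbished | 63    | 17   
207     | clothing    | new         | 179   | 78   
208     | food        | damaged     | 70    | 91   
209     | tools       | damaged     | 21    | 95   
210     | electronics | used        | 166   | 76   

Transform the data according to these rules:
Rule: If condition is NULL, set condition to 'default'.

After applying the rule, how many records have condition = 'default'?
1

Step 1: Count records where condition IS NULL
Step 2: Found 1 records with NULL condition
Step 3: These records will have condition set to 'default'
Step 4: Records already having condition = 'default': 0
Step 5: Answer: 1 + 0 = 1 records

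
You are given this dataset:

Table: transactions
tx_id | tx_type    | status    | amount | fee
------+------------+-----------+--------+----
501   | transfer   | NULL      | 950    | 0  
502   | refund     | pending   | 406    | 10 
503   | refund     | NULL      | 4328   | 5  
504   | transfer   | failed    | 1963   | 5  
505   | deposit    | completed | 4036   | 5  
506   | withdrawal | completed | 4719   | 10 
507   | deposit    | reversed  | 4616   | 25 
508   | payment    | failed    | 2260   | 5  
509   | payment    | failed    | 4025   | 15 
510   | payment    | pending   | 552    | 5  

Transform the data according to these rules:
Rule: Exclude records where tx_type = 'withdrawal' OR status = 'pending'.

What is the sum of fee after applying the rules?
60

Step 1: Find records where tx_type = 'withdrawal' OR status = 'pending'
Step 2: 3 records match, summing to 25
Step 3: Original sum: 85
Step 4: Remaining sum = 85 - 25 = 60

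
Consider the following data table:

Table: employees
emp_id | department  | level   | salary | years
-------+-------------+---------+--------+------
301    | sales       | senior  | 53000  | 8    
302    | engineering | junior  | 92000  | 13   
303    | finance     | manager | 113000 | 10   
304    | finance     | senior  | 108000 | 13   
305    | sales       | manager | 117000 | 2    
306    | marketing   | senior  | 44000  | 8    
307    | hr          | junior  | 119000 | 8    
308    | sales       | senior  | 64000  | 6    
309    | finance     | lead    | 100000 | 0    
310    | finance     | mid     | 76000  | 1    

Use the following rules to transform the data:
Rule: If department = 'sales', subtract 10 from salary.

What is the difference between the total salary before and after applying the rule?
30

Step 1: Original sum of salary = 886000
Step 2: 3 records have department = 'sales'
Step 3: Each affected record changes by -10
Step 4: Total change = 3 × -10 = -30
Step 5: New sum = 886000 + -30 = 885970
Step 6: Difference = |885970 - 886000| = 30
        (Sum decreased by 30)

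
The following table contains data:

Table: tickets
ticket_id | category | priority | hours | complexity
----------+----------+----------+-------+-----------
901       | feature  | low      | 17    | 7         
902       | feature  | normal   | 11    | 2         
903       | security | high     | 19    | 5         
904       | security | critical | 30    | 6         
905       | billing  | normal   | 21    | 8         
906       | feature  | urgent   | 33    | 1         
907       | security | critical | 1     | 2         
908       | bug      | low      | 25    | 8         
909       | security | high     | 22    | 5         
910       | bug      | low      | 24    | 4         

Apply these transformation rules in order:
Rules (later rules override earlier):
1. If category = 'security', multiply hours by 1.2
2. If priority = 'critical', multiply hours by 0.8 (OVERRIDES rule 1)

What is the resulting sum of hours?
205.0

Step 1: Rule 2 takes priority for records with priority = 'critical'
  - 2 records: 31 × 0.8 = 24.8
Step 2: Rule 1 applies to remaining records with category = 'security'
  - 2 records: 41 × 1.2 = 49.2
Step 3: Other records unchanged: 131
Step 4: Final sum = 24.8 + 49.2 + 131 = 205.0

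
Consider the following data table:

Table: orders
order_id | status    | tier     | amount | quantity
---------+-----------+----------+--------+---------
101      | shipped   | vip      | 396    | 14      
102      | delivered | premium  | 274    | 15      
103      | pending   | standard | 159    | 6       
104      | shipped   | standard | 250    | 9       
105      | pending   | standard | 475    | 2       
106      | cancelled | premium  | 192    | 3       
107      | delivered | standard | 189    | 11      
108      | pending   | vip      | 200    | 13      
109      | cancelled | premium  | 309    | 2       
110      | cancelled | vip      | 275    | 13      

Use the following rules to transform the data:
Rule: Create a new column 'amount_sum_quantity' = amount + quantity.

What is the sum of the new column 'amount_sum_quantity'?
2807

Step 1: For each record, compute amount + quantity
Example calculations:
  396 + 14 = 410
  274 + 15 = 289
  159 + 6 = 165
  ...
Step 2: Sum all derived values
Step 3: Total = 2807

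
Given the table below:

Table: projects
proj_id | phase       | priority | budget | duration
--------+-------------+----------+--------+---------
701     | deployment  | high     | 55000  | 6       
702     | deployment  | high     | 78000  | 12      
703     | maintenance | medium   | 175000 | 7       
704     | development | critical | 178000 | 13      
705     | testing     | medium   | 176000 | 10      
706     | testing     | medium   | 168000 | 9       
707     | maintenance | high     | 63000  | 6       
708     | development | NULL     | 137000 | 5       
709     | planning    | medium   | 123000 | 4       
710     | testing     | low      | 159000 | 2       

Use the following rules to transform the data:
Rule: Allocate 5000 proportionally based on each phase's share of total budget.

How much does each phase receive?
deployment: 506.86, development: 1200.46, maintenance: 907.01, planning: 468.75, testing: 1916.92

Step 1: Calculate total budget = 1312000
Step 2: Calculate each phase's proportion:
  deployment: 133000/1312000 = 10.14% → 506.86
  development: 315000/1312000 = 24.01% → 1200.46
  maintenance: 238000/1312000 = 18.14% → 907.01
  planning: 123000/1312000 = 9.38% → 468.75
  testing: 503000/1312000 = 38.34% → 1916.92
Step 3: Verify: sum of allocations ≈ 5000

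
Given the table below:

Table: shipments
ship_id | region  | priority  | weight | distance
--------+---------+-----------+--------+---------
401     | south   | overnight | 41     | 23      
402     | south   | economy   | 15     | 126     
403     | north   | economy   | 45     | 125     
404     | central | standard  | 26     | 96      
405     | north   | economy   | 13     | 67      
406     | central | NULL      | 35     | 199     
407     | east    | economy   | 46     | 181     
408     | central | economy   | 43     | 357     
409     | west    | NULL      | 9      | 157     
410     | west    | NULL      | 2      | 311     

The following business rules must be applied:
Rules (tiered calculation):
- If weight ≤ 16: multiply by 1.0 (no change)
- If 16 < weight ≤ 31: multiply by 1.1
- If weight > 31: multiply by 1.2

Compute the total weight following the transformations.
319.6

Step 1: Tier 1 (weight ≤ 16): 4 records, sum = 39 × 1.0 = 39.0
Step 2: Tier 2 (16 < weight ≤ 31): 1 records, sum = 26 × 1.1 = 28.6
Step 3: Tier 3 (weight > 31): 5 records, sum = 210 × 1.2 = 252.0
Step 4: Final sum = 39.0 + 28.6 + 252.0 = 319.6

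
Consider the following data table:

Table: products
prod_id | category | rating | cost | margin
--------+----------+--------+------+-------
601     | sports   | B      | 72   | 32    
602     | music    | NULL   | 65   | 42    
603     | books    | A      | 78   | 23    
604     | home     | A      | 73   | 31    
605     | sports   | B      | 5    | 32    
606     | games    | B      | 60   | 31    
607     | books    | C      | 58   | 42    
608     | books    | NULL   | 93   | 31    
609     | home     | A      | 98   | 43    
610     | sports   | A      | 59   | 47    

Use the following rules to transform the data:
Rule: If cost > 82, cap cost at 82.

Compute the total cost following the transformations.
634

Step 1: 2 records have cost > 82
Step 2: These records originally summed to 191
Step 3: After capping: 2 × 82 = 164
Step 4: Unaffected records sum: 470
Step 5: Final sum = 164 + 470 = 634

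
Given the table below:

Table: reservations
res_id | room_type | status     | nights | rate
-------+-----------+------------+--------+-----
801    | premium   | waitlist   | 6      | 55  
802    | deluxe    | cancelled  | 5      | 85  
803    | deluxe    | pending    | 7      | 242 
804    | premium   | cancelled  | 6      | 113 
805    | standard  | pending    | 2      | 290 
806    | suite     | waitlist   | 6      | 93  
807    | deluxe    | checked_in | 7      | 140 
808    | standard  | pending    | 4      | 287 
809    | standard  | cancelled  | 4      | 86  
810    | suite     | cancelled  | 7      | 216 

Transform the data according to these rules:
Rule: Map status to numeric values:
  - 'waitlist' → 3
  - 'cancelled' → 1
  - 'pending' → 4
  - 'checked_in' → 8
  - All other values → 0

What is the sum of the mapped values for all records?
30

Step 1: Apply mapping to each record
Step 2: Count by status:
  'waitlist': 2 records × 3 = 6
  'cancelled': 4 records × 1 = 4
  'pending': 3 records × 4 = 12
  'checked_in': 1 records × 8 = 8
Step 3: Sum all mapped values = 30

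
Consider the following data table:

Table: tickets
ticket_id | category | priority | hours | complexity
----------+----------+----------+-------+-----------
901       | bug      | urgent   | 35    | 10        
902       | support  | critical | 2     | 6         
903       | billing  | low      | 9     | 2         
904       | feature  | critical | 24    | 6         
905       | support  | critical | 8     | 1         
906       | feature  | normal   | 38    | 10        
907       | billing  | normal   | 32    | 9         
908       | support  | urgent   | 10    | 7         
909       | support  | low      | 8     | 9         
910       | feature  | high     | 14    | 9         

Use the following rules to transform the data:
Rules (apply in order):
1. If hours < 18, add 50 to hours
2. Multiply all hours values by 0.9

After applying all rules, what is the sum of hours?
432.0

Step 1: Apply Rule 1 - Add 50 to records with hours < 18
  - 6 records affected: 51 + (6 × 50) = 351
  - Unaffected records: 129
  - Sum after Rule 1: 480
Step 2: Apply Rule 2 - Multiply all by 0.9
  - 480 × 0.9 = 432.0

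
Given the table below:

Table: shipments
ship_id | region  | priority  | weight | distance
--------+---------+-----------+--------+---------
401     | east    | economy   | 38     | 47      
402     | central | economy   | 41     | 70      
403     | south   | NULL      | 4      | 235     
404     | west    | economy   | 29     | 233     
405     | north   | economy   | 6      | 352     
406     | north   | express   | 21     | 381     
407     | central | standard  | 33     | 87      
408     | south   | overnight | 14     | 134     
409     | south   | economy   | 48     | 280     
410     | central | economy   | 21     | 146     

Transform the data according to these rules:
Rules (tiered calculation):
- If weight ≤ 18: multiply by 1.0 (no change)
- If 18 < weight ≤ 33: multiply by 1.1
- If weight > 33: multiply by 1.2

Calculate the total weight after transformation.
290.8

Step 1: Tier 1 (weight ≤ 18): 3 records, sum = 24 × 1.0 = 24.0
Step 2: Tier 2 (18 < weight ≤ 33): 4 records, sum = 104 × 1.1 = 114.4
Step 3: Tier 3 (weight > 33): 3 records, sum = 127 × 1.2 = 152.4
Step 4: Final sum = 24.0 + 114.4 + 152.4 = 290.8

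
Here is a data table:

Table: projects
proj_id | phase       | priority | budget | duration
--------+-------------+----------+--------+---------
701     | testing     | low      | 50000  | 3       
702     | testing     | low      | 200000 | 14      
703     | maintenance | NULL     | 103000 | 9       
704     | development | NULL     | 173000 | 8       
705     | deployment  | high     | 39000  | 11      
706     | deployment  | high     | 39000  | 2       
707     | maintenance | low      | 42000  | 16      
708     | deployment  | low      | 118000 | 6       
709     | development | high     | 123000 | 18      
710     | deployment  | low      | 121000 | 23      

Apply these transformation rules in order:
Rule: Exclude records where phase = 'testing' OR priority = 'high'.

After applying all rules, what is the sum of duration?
62

Step 1: Find records where phase = 'testing' OR priority = 'high'
Step 2: 5 records match, summing to 48
Step 3: Original sum: 110
Step 4: Remaining sum = 110 - 48 = 62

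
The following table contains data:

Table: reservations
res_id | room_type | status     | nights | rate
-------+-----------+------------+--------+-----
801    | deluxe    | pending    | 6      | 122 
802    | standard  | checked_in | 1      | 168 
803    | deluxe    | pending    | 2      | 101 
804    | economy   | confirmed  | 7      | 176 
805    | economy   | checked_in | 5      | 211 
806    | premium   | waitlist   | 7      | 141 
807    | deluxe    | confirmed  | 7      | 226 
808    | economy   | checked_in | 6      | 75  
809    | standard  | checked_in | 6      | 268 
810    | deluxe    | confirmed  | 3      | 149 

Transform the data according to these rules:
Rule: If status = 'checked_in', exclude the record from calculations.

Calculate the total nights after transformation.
32

Step 1: Identify records where status = 'checked_in'
Step 2: The excluded records sum to 18
Step 3: Original total nights = 50
Step 4: Remaining total = 50 - 18 = 32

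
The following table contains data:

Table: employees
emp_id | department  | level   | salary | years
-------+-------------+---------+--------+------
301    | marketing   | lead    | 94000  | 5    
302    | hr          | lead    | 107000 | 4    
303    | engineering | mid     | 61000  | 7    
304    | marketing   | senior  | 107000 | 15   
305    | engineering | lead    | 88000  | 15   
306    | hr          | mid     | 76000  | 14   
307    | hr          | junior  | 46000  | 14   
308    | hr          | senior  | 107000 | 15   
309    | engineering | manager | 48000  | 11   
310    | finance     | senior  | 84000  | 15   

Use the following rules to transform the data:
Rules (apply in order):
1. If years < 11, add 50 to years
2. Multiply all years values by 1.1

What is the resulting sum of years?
291.5

Step 1: Apply Rule 1 - Add 50 to records with years < 11
  - 3 records affected: 16 + (3 × 50) = 166
  - Unaffected records: 99
  - Sum after Rule 1: 265
Step 2: Apply Rule 2 - Multiply all by 1.1
  - 265 × 1.1 = 291.5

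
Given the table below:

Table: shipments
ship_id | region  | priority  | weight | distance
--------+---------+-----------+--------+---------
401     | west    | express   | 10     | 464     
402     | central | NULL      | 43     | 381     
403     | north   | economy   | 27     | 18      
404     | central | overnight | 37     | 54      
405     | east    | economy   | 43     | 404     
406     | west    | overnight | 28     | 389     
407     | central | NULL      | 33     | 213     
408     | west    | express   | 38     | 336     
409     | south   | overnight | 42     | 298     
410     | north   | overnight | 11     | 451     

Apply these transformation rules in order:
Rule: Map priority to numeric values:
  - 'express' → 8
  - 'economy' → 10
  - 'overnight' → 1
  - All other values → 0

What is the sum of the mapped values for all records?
40

Step 1: Apply mapping to each record
Step 2: Count by status:
  'express': 2 records × 8 = 16
  'economy': 2 records × 10 = 20
  'overnight': 4 records × 1 = 4
Step 3: Sum all mapped values = 40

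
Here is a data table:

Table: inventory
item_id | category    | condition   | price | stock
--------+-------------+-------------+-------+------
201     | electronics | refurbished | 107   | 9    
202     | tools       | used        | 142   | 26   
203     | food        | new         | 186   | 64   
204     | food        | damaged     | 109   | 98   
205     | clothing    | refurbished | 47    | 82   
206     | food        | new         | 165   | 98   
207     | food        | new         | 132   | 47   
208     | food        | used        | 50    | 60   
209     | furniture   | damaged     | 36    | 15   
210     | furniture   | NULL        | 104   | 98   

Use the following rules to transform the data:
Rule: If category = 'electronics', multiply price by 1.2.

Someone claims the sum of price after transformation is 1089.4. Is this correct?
No, the correct result is 1099.4.

Step 1: Calculate the correct sum after transformation
Step 2: Apply multiplier 1.2 to records where category = 'electronics'
Step 3: Correct result = 1099.4
Step 4: Claimed result = 1089.4
Step 5: 1099.4 ≠ 1089.4
Conclusion: The claimed result is incorrect. The correct answer is 1099.4.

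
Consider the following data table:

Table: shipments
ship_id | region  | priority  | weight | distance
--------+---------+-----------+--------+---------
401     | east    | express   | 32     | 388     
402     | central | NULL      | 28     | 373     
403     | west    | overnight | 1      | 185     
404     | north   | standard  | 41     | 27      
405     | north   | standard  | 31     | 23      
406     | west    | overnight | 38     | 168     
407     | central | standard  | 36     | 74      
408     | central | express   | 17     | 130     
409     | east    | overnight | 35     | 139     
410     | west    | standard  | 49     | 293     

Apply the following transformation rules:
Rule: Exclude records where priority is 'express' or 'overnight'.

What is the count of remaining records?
5

Step 1: Count records to exclude
  - 2 (express) + 3 (overnight) = 5 records
Step 2: Total records: 10
Step 3: Remaining = 10 - 5 = 5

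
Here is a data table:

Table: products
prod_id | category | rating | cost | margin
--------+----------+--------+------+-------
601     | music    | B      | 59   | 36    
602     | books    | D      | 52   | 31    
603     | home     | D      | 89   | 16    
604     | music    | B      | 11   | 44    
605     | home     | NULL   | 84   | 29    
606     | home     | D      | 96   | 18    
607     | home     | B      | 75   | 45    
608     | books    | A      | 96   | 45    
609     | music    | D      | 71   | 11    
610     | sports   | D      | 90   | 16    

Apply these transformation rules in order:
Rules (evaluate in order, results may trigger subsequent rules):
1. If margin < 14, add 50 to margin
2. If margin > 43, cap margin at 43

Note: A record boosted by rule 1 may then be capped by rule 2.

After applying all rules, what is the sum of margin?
318

Step 1: Apply rule 1 to records with margin < 14
  - 1 records get bonus of 50
  - Of these, 1 records then exceed 43 and get capped
Step 2: Apply rule 2 to records with margin > 43
  - 3 records (original) are capped
Step 3: Calculate final sum = 318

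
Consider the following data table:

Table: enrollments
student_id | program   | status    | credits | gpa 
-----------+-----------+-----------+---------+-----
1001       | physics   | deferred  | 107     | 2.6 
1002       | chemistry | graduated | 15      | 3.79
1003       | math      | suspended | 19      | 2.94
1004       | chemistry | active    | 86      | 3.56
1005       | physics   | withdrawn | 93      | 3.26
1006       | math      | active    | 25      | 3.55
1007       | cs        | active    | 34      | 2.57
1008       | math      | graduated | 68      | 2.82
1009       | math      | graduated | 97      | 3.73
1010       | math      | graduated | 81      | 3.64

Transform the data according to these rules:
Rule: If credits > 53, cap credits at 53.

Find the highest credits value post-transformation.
53

Step 1: Original maximum credits = 107
Step 2: Apply cap at 53
Step 3: 6 records had credits > 53 and were capped
Step 4: Maximum after transformation = 53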